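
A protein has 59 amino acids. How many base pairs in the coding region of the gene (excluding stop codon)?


Each amino acid = 1 codon = 3 bp
bp = 59 * 3 = 177 bp

177 bp


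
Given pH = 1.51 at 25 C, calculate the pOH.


pOH = 14 - pH
pOH = 14 - 1.51
pOH = 12.49

12.49


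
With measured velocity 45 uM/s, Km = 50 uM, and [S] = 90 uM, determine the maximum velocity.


Vmax = v * (Km + [S]) / [S]
Vmax = 45 * (50 + 90) / 90
Vmax = 70.0 uM/s

70.0 uM/s


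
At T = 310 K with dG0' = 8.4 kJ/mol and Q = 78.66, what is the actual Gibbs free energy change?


dG = dG0' + RT * ln(Q) / 1000
dG = 8.4 + 8.314 * 310 * ln(78.66) / 1000
dG = 19.6504 kJ/mol

19.6504 kJ/mol


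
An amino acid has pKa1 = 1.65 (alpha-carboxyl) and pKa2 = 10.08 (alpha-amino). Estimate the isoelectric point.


pI = (pKa1 + pKa2) / 2
pI = (1.65 + 10.08) / 2
pI = 5.865

5.865


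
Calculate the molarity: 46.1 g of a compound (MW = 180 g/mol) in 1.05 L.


C = (mass / MW) / volume
C = (46.1 / 180) / 1.05
C = 0.2439 M

0.2439 M


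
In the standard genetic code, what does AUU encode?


Standard genetic code lookup.
Codon AUU -> Ile

Ile


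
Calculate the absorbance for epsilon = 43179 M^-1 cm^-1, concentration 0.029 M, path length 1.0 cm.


A = epsilon * c * l
A = 43179 * 0.029 * 1.0
A = 1252.191

1252.191


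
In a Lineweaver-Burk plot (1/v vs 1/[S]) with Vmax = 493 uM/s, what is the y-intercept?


y-intercept = 1/Vmax
= 1/493
= 0.002 s/uM

0.002 s/uM


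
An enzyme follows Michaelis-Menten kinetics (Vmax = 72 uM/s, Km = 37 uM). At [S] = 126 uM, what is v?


v = Vmax * [S] / (Km + [S])
v = 72 * 126 / (37 + 126)
v = 55.6564 uM/s

55.6564 uM/s


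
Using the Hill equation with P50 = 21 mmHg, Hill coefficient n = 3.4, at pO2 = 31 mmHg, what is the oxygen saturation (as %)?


Y = pO2^n / (P50^n + pO2^n)
Y = 31^3.4 / (21^3.4 + 31^3.4)
Y = 78.99%

78.99%


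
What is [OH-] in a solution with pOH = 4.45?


[OH-] = 10^(-pOH)
[OH-] = 10^(-4.45)
[OH-] = 3.548e-05 M

3.548e-05 M


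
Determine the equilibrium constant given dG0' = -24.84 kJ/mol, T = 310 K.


Keq = exp(-dG0 * 1000 / (R * T))
Keq = exp(-(-24.84) * 1000 / (8.314 * 310))
Keq = 15334.2423

15334.2423


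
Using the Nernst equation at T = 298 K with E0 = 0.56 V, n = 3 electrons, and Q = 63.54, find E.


E = E0 - (RT/nF) * ln(Q)
E = 0.56 - (8.314 * 298 / (3 * 96485)) * ln(63.54)
E = 0.5245 V

0.5245 V


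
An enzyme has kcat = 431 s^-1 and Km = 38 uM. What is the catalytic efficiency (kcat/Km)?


Catalytic efficiency = kcat / Km
= 431 / 38
= 11.3421 uM^-1*s^-1

11.3421 uM^-1*s^-1


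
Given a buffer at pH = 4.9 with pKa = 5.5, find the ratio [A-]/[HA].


[A-]/[HA] = 10^(pH - pKa)
= 10^(4.9 - 5.5)
= 0.2512

0.2512


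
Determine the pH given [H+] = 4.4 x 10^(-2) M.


pH = -log10([H+])
pH = -log10(4.4 x 10^(-2))
pH = 1.3565

1.3565


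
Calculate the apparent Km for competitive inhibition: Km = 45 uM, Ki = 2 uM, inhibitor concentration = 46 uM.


Km_app = Km * (1 + [I]/Ki)
Km_app = 45 * (1 + 46/2)
Km_app = 1080.0 uM

1080.0 uM


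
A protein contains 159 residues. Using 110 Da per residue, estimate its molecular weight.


MW = n_residues * 110 Da
MW = 159 * 110
MW = 17490 Da

17490 Da


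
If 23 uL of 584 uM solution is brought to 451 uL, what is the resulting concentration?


C2 = C1 * V1 / V2
C2 = 584 * 23 / 451
C2 = 29.7827 uM

29.7827 uM


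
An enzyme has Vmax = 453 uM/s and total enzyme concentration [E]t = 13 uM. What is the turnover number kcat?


kcat = Vmax / [E]t
kcat = 453 / 13
kcat = 34.8462 s^-1

34.8462 s^-1


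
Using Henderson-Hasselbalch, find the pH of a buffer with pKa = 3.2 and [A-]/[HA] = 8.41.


pH = pKa + log10([A-]/[HA])
pH = 3.2 + log10(8.41)
pH = 4.1248

4.1248


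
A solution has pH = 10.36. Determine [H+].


[H+] = 10^(-pH)
[H+] = 10^(-10.36)
[H+] = 4.365e-11 M

4.365e-11 M


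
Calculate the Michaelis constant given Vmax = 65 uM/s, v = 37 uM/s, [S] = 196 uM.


Km = [S] * (Vmax - v) / v
Km = 196 * (65 - 37) / 37
Km = 148.3243 uM

148.3243 uM


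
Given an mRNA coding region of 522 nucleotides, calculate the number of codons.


codons = nucleotides / 3
codons = 522 / 3 = 174

174


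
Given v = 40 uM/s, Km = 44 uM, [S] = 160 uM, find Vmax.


Vmax = v * (Km + [S]) / [S]
Vmax = 40 * (44 + 160) / 160
Vmax = 51.0 uM/s

51.0 uM/s


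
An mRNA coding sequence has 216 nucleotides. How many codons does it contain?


codons = nucleotides / 3
codons = 216 / 3 = 72

72


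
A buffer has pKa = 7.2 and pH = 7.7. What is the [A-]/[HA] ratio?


[A-]/[HA] = 10^(pH - pKa)
= 10^(7.7 - 7.2)
= 3.1623

3.1623


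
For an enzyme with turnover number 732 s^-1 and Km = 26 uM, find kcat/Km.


Catalytic efficiency = kcat / Km
= 732 / 26
= 28.1538 uM^-1*s^-1

28.1538 uM^-1*s^-1


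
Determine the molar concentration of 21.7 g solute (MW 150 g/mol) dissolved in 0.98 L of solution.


C = (mass / MW) / volume
C = (21.7 / 150) / 0.98
C = 0.1476 M

0.1476 M


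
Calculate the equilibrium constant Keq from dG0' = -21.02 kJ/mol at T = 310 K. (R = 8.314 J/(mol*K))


Keq = exp(-dG0 * 1000 / (R * T))
Keq = exp(-(-21.02) * 1000 / (8.314 * 310))
Keq = 3483.1607

3483.1607


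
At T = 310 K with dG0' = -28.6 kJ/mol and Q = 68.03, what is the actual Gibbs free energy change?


dG = dG0' + RT * ln(Q) / 1000
dG = -28.6 + 8.314 * 310 * ln(68.03) / 1000
dG = -17.7238 kJ/mol

-17.7238 kJ/mol


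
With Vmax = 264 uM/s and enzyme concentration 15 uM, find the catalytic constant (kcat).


kcat = Vmax / [E]t
kcat = 264 / 15
kcat = 17.6 s^-1

17.6 s^-1


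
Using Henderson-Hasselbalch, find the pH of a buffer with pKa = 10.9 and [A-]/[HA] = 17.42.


pH = pKa + log10([A-]/[HA])
pH = 10.9 + log10(17.42)
pH = 12.141

12.141


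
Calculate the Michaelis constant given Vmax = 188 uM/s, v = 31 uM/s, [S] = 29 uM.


Km = [S] * (Vmax - v) / v
Km = 29 * (188 - 31) / 31
Km = 146.871 uM

146.871 uM


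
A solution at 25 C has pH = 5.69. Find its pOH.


pOH = 14 - pH
pOH = 14 - 5.69
pOH = 8.31

8.31


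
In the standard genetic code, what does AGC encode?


Standard genetic code lookup.
Codon AGC -> Ser

Ser


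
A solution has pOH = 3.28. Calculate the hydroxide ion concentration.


[OH-] = 10^(-pOH)
[OH-] = 10^(-3.28)
[OH-] = 5.248e-04 M

5.248e-04 M


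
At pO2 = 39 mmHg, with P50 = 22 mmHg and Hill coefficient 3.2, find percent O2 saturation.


Y = pO2^n / (P50^n + pO2^n)
Y = 39^3.2 / (22^3.2 + 39^3.2)
Y = 86.2%

86.2%


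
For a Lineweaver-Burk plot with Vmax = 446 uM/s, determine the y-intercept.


y-intercept = 1/Vmax
= 1/446
= 0.0022 s/uM

0.0022 s/uM


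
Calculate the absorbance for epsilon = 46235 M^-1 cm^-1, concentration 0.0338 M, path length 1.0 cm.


A = epsilon * c * l
A = 46235 * 0.0338 * 1.0
A = 1562.743

1562.743


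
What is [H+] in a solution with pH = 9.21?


[H+] = 10^(-pH)
[H+] = 10^(-9.21)
[H+] = 6.166e-10 M

6.166e-10 M


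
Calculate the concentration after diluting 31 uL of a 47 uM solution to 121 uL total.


C2 = C1 * V1 / V2
C2 = 47 * 31 / 121
C2 = 12.0413 uM

12.0413 uM


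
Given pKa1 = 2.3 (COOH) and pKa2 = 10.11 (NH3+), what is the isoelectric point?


pI = (pKa1 + pKa2) / 2
pI = (2.3 + 10.11) / 2
pI = 6.205

6.205


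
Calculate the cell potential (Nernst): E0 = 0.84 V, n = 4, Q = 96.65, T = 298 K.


E = E0 - (RT/nF) * ln(Q)
E = 0.84 - (8.314 * 298 / (4 * 96485)) * ln(96.65)
E = 0.8107 V

0.8107 V


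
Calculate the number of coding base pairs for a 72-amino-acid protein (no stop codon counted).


Each amino acid = 1 codon = 3 bp
bp = 72 * 3 = 216 bp

216 bp


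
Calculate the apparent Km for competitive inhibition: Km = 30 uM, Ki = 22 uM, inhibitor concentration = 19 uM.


Km_app = Km * (1 + [I]/Ki)
Km_app = 30 * (1 + 19/22)
Km_app = 55.9091 uM

55.9091 uM


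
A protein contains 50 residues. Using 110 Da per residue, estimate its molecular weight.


MW = n_residues * 110 Da
MW = 50 * 110
MW = 5500 Da

5500 Da


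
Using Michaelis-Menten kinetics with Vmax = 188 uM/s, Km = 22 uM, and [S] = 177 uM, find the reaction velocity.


v = Vmax * [S] / (Km + [S])
v = 188 * 177 / (22 + 177)
v = 167.2161 uM/s

167.2161 uM/s


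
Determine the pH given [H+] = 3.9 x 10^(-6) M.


pH = -log10([H+])
pH = -log10(3.9 x 10^(-6))
pH = 5.4089

5.4089


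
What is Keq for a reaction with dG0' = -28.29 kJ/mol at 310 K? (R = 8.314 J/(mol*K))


Keq = exp(-dG0 * 1000 / (R * T))
Keq = exp(-(-28.29) * 1000 / (8.314 * 310))
Keq = 58479.589

58479.589


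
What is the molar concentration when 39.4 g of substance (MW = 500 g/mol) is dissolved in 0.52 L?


C = (mass / MW) / volume
C = (39.4 / 500) / 0.52
C = 0.1515 M

0.1515 M


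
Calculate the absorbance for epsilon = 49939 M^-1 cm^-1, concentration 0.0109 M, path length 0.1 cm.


A = epsilon * c * l
A = 49939 * 0.0109 * 0.1
A = 54.4335

54.4335


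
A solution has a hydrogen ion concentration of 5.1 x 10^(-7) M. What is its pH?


pH = -log10([H+])
pH = -log10(5.1 x 10^(-7))
pH = 6.2924

6.2924


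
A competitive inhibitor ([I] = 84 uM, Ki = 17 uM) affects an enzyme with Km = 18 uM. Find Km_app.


Km_app = Km * (1 + [I]/Ki)
Km_app = 18 * (1 + 84/17)
Km_app = 106.9412 uM

106.9412 uM


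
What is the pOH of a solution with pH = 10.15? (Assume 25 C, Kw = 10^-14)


pOH = 14 - pH
pOH = 14 - 10.15
pOH = 3.85

3.85


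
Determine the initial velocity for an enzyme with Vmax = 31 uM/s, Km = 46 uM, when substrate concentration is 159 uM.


v = Vmax * [S] / (Km + [S])
v = 31 * 159 / (46 + 159)
v = 24.0439 uM/s

24.0439 uM/s


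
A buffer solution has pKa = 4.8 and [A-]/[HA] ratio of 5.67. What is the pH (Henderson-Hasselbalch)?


pH = pKa + log10([A-]/[HA])
pH = 4.8 + log10(5.67)
pH = 5.5536

5.5536


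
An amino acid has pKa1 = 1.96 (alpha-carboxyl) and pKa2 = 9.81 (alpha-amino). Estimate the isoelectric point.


pI = (pKa1 + pKa2) / 2
pI = (1.96 + 9.81) / 2
pI = 5.885

5.885


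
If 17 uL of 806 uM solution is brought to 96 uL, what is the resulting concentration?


C2 = C1 * V1 / V2
C2 = 806 * 17 / 96
C2 = 142.7292 uM

142.7292 uM


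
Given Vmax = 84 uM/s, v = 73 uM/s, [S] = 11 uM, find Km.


Km = [S] * (Vmax - v) / v
Km = 11 * (84 - 73) / 73
Km = 1.6575 uM

1.6575 uM


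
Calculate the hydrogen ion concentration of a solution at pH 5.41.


[H+] = 10^(-pH)
[H+] = 10^(-5.41)
[H+] = 3.890e-06 M

3.890e-06 M


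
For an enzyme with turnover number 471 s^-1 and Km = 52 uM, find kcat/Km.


Catalytic efficiency = kcat / Km
= 471 / 52
= 9.0577 uM^-1*s^-1

9.0577 uM^-1*s^-1


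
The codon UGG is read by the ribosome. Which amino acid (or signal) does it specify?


Standard genetic code lookup.
Codon UGG -> Trp

Trp


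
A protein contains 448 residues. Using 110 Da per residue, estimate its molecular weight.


MW = n_residues * 110 Da
MW = 448 * 110
MW = 49280 Da

49280 Da


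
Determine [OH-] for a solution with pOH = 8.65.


[OH-] = 10^(-pOH)
[OH-] = 10^(-8.65)
[OH-] = 2.239e-09 M

2.239e-09 M


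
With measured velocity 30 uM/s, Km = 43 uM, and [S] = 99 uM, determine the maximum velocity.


Vmax = v * (Km + [S]) / [S]
Vmax = 30 * (43 + 99) / 99
Vmax = 43.0303 uM/s

43.0303 uM/s


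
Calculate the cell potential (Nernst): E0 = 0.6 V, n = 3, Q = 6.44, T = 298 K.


E = E0 - (RT/nF) * ln(Q)
E = 0.6 - (8.314 * 298 / (3 * 96485)) * ln(6.44)
E = 0.5841 V

0.5841 V


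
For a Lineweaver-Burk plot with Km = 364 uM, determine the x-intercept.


x-intercept = -1/Km
= -1/364
= -0.0027 1/uM

-0.0027 1/uM


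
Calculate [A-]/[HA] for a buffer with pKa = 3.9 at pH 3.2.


[A-]/[HA] = 10^(pH - pKa)
= 10^(3.2 - 3.9)
= 0.1995

0.1995


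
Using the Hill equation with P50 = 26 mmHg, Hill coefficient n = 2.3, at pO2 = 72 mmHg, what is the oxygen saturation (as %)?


Y = pO2^n / (P50^n + pO2^n)
Y = 72^2.3 / (26^2.3 + 72^2.3)
Y = 91.24%

91.24%


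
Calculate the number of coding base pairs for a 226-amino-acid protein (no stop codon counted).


Each amino acid = 1 codon = 3 bp
bp = 226 * 3 = 678 bp

678 bp


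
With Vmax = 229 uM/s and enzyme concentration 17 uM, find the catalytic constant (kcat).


kcat = Vmax / [E]t
kcat = 229 / 17
kcat = 13.4706 s^-1

13.4706 s^-1


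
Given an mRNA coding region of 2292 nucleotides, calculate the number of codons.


codons = nucleotides / 3
codons = 2292 / 3 = 764

764


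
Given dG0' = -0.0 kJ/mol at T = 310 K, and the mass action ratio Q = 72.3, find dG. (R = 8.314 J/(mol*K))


dG = dG0' + RT * ln(Q) / 1000
dG = -0.0 + 8.314 * 310 * ln(72.3) / 1000
dG = 11.0331 kJ/mol

11.0331 kJ/mol


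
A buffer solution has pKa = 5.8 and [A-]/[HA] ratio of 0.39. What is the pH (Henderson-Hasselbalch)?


pH = pKa + log10([A-]/[HA])
pH = 5.8 + log10(0.39)
pH = 5.3911

5.3911


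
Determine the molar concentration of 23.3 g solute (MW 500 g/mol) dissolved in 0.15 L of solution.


C = (mass / MW) / volume
C = (23.3 / 500) / 0.15
C = 0.3107 M

0.3107 M


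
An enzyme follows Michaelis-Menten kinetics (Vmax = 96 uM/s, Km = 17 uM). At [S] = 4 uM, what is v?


v = Vmax * [S] / (Km + [S])
v = 96 * 4 / (17 + 4)
v = 18.2857 uM/s

18.2857 uM/s


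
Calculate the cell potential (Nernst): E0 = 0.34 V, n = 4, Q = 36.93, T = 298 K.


E = E0 - (RT/nF) * ln(Q)
E = 0.34 - (8.314 * 298 / (4 * 96485)) * ln(36.93)
E = 0.3168 V

0.3168 V


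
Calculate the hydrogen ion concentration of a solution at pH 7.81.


[H+] = 10^(-pH)
[H+] = 10^(-7.81)
[H+] = 1.549e-08 M

1.549e-08 M


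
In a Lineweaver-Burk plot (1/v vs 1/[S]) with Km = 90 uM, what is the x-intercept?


x-intercept = -1/Km
= -1/90
= -0.0111 1/uM

-0.0111 1/uM


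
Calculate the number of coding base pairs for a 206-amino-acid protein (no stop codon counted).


Each amino acid = 1 codon = 3 bp
bp = 206 * 3 = 618 bp

618 bp


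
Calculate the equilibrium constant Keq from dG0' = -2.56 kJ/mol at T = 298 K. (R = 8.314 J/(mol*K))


Keq = exp(-dG0 * 1000 / (R * T))
Keq = exp(-(-2.56) * 1000 / (8.314 * 298))
Keq = 2.8102

2.8102


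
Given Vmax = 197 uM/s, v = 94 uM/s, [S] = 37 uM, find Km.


Km = [S] * (Vmax - v) / v
Km = 37 * (197 - 94) / 94
Km = 40.5426 uM

40.5426 uM


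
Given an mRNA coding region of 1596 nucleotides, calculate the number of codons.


codons = nucleotides / 3
codons = 1596 / 3 = 532

532


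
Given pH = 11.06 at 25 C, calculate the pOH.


pOH = 14 - pH
pOH = 14 - 11.06
pOH = 2.94

2.94


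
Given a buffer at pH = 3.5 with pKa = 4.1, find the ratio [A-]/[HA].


[A-]/[HA] = 10^(pH - pKa)
= 10^(3.5 - 4.1)
= 0.2512

0.2512


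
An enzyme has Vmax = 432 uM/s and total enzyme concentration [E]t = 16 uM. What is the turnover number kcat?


kcat = Vmax / [E]t
kcat = 432 / 16
kcat = 27.0 s^-1

27.0 s^-1


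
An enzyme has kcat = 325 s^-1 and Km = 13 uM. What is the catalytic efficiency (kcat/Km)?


Catalytic efficiency = kcat / Km
= 325 / 13
= 25.0 uM^-1*s^-1

25.0 uM^-1*s^-1


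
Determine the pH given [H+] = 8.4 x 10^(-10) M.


pH = -log10([H+])
pH = -log10(8.4 x 10^(-10))
pH = 9.0757

9.0757


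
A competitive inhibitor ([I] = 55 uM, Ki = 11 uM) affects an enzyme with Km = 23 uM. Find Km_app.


Km_app = Km * (1 + [I]/Ki)
Km_app = 23 * (1 + 55/11)
Km_app = 138.0 uM

138.0 uM


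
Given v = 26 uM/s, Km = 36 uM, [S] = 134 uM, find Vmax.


Vmax = v * (Km + [S]) / [S]
Vmax = 26 * (36 + 134) / 134
Vmax = 32.9851 uM/s

32.9851 uM/s


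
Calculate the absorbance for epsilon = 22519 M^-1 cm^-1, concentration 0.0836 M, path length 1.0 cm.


A = epsilon * c * l
A = 22519 * 0.0836 * 1.0
A = 1882.5884

1882.5884


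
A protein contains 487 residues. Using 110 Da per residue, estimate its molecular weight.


MW = n_residues * 110 Da
MW = 487 * 110
MW = 53570 Da

53570 Da


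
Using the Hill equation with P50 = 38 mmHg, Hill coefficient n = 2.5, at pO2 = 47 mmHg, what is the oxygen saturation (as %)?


Y = pO2^n / (P50^n + pO2^n)
Y = 47^2.5 / (38^2.5 + 47^2.5)
Y = 62.98%

62.98%


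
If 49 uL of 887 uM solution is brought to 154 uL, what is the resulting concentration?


C2 = C1 * V1 / V2
C2 = 887 * 49 / 154
C2 = 282.2273 uM

282.2273 uM


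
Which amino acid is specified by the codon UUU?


Standard genetic code lookup.
Codon UUU -> Phe

Phe


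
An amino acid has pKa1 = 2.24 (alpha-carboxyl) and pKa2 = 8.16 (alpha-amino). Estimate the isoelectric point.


pI = (pKa1 + pKa2) / 2
pI = (2.24 + 8.16) / 2
pI = 5.2

5.2


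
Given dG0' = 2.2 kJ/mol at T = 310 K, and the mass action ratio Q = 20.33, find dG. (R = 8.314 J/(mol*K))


dG = dG0' + RT * ln(Q) / 1000
dG = 2.2 + 8.314 * 310 * ln(20.33) / 1000
dG = 9.9632 kJ/mol

9.9632 kJ/mol


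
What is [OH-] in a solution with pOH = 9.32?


[OH-] = 10^(-pOH)
[OH-] = 10^(-9.32)
[OH-] = 4.786e-10 M

4.786e-10 M


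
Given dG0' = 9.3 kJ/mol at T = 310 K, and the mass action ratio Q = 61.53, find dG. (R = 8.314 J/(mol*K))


dG = dG0' + RT * ln(Q) / 1000
dG = 9.3 + 8.314 * 310 * ln(61.53) / 1000
dG = 19.9174 kJ/mol

19.9174 kJ/mol


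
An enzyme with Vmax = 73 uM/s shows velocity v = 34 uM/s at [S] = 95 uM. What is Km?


Km = [S] * (Vmax - v) / v
Km = 95 * (73 - 34) / 34
Km = 108.9706 uM

108.9706 uM


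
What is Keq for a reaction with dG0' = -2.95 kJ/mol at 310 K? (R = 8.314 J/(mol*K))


Keq = exp(-dG0 * 1000 / (R * T))
Keq = exp(-(-2.95) * 1000 / (8.314 * 310))
Keq = 3.1412

3.1412


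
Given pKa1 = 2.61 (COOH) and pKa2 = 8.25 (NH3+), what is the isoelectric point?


pI = (pKa1 + pKa2) / 2
pI = (2.61 + 8.25) / 2
pI = 5.43

5.43


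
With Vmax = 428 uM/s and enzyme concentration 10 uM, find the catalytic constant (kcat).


kcat = Vmax / [E]t
kcat = 428 / 10
kcat = 42.8 s^-1

42.8 s^-1


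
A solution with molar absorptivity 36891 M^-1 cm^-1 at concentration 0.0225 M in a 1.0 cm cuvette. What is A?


A = epsilon * c * l
A = 36891 * 0.0225 * 1.0
A = 830.0475

830.0475


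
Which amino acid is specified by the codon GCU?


Standard genetic code lookup.
Codon GCU -> Ala

Ala


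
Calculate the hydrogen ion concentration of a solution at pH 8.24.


[H+] = 10^(-pH)
[H+] = 10^(-8.24)
[H+] = 5.754e-09 M

5.754e-09 M


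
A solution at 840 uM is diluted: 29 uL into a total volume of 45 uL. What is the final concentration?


C2 = C1 * V1 / V2
C2 = 840 * 29 / 45
C2 = 541.3333 uM

541.3333 uM


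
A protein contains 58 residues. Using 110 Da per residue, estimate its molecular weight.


MW = n_residues * 110 Da
MW = 58 * 110
MW = 6380 Da

6380 Da


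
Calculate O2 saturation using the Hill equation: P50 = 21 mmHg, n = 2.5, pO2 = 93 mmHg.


Y = pO2^n / (P50^n + pO2^n)
Y = 93^2.5 / (21^2.5 + 93^2.5)
Y = 97.63%

97.63%


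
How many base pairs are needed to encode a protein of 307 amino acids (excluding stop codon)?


Each amino acid = 1 codon = 3 bp
bp = 307 * 3 = 921 bp

921 bp


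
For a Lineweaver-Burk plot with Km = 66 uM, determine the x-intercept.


x-intercept = -1/Km
= -1/66
= -0.0152 1/uM

-0.0152 1/uM


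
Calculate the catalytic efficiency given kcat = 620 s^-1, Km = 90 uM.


Catalytic efficiency = kcat / Km
= 620 / 90
= 6.8889 uM^-1*s^-1

6.8889 uM^-1*s^-1


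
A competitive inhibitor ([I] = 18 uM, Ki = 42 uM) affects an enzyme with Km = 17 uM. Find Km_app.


Km_app = Km * (1 + [I]/Ki)
Km_app = 17 * (1 + 18/42)
Km_app = 24.2857 uM

24.2857 uM


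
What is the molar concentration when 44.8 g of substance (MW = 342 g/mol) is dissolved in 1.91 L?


C = (mass / MW) / volume
C = (44.8 / 342) / 1.91
C = 0.0686 M

0.0686 M


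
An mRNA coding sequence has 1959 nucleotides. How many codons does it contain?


codons = nucleotides / 3
codons = 1959 / 3 = 653

653


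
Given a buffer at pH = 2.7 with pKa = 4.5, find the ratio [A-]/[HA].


[A-]/[HA] = 10^(pH - pKa)
= 10^(2.7 - 4.5)
= 0.0158

0.0158


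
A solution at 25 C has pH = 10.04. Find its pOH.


pOH = 14 - pH
pOH = 14 - 10.04
pOH = 3.96

3.96


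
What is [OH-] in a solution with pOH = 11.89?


[OH-] = 10^(-pOH)
[OH-] = 10^(-11.89)
[OH-] = 1.288e-12 M

1.288e-12 M


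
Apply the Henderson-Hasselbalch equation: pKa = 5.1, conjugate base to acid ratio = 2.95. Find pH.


pH = pKa + log10([A-]/[HA])
pH = 5.1 + log10(2.95)
pH = 5.5698

5.5698


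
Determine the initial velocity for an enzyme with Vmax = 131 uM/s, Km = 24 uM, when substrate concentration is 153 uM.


v = Vmax * [S] / (Km + [S])
v = 131 * 153 / (24 + 153)
v = 113.2373 uM/s

113.2373 uM/s


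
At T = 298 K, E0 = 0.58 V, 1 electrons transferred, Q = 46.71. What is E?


E = E0 - (RT/nF) * ln(Q)
E = 0.58 - (8.314 * 298 / (1 * 96485)) * ln(46.71)
E = 0.4813 V

0.4813 V


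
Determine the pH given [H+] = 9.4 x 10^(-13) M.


pH = -log10([H+])
pH = -log10(9.4 x 10^(-13))
pH = 12.0269

12.0269


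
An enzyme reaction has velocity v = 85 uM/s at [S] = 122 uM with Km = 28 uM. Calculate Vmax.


Vmax = v * (Km + [S]) / [S]
Vmax = 85 * (28 + 122) / 122
Vmax = 104.5082 uM/s

104.5082 uM/s


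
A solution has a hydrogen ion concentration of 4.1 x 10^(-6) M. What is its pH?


pH = -log10([H+])
pH = -log10(4.1 x 10^(-6))
pH = 5.3872

5.3872


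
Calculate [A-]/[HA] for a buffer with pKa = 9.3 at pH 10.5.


[A-]/[HA] = 10^(pH - pKa)
= 10^(10.5 - 9.3)
= 15.8489

15.8489


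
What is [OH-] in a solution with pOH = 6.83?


[OH-] = 10^(-pOH)
[OH-] = 10^(-6.83)
[OH-] = 1.479e-07 M

1.479e-07 M


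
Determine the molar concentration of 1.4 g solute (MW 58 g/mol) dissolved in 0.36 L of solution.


C = (mass / MW) / volume
C = (1.4 / 58) / 0.36
C = 0.067 M

0.067 M


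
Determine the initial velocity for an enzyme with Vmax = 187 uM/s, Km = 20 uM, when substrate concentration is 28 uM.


v = Vmax * [S] / (Km + [S])
v = 187 * 28 / (20 + 28)
v = 109.0833 uM/s

109.0833 uM/s


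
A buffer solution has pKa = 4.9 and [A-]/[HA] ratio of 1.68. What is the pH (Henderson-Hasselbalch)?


pH = pKa + log10([A-]/[HA])
pH = 4.9 + log10(1.68)
pH = 5.1253

5.1253


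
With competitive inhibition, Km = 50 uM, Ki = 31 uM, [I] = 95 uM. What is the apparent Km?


Km_app = Km * (1 + [I]/Ki)
Km_app = 50 * (1 + 95/31)
Km_app = 203.2258 uM

203.2258 uM


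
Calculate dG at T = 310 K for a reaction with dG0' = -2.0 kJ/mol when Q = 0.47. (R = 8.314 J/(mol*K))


dG = dG0' + RT * ln(Q) / 1000
dG = -2.0 + 8.314 * 310 * ln(0.47) / 1000
dG = -3.9459 kJ/mol

-3.9459 kJ/mol


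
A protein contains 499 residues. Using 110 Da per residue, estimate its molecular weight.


MW = n_residues * 110 Da
MW = 499 * 110
MW = 54890 Da

54890 Da


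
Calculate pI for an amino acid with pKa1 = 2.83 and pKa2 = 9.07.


pI = (pKa1 + pKa2) / 2
pI = (2.83 + 9.07) / 2
pI = 5.95

5.95


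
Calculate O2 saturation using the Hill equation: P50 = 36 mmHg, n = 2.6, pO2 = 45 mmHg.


Y = pO2^n / (P50^n + pO2^n)
Y = 45^2.6 / (36^2.6 + 45^2.6)
Y = 64.11%

64.11%


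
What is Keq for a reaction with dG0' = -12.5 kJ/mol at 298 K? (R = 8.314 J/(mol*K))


Keq = exp(-dG0 * 1000 / (R * T))
Keq = exp(-(-12.5) * 1000 / (8.314 * 298))
Keq = 155.285

155.285


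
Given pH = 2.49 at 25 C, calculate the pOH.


pOH = 14 - pH
pOH = 14 - 2.49
pOH = 11.51

11.51


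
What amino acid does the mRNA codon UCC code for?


Standard genetic code lookup.
Codon UCC -> Ser

Ser


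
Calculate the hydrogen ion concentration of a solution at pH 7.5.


[H+] = 10^(-pH)
[H+] = 10^(-7.5)
[H+] = 3.162e-08 M

3.162e-08 M


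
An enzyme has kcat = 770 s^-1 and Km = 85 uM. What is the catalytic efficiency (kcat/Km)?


Catalytic efficiency = kcat / Km
= 770 / 85
= 9.0588 uM^-1*s^-1

9.0588 uM^-1*s^-1


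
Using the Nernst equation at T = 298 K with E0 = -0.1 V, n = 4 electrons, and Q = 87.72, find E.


E = E0 - (RT/nF) * ln(Q)
E = -0.1 - (8.314 * 298 / (4 * 96485)) * ln(87.72)
E = -0.1287 V

-0.1287 V


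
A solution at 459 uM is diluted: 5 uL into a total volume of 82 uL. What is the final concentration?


C2 = C1 * V1 / V2
C2 = 459 * 5 / 82
C2 = 27.9878 uM

27.9878 uM


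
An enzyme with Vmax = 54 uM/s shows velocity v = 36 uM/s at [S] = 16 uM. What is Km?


Km = [S] * (Vmax - v) / v
Km = 16 * (54 - 36) / 36
Km = 8.0 uM

8.0 uM


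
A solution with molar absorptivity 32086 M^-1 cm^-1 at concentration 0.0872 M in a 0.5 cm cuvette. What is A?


A = epsilon * c * l
A = 32086 * 0.0872 * 0.5
A = 1398.9496

1398.9496


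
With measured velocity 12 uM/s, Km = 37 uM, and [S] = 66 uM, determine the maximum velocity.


Vmax = v * (Km + [S]) / [S]
Vmax = 12 * (37 + 66) / 66
Vmax = 18.7273 uM/s

18.7273 uM/s


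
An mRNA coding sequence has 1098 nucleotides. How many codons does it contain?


codons = nucleotides / 3
codons = 1098 / 3 = 366

366


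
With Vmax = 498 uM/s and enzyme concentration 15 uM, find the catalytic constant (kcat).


kcat = Vmax / [E]t
kcat = 498 / 15
kcat = 33.2 s^-1

33.2 s^-1


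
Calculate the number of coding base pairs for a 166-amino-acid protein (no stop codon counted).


Each amino acid = 1 codon = 3 bp
bp = 166 * 3 = 498 bp

498 bp


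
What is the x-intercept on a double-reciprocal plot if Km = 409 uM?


x-intercept = -1/Km
= -1/409
= -0.0024 1/uM

-0.0024 1/uM


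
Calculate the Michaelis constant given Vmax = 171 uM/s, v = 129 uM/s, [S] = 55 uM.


Km = [S] * (Vmax - v) / v
Km = 55 * (171 - 129) / 129
Km = 17.907 uM

17.907 uM


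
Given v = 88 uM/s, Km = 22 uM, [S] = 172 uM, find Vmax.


Vmax = v * (Km + [S]) / [S]
Vmax = 88 * (22 + 172) / 172
Vmax = 99.2558 uM/s

99.2558 uM/s


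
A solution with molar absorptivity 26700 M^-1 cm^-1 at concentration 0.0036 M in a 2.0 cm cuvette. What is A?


A = epsilon * c * l
A = 26700 * 0.0036 * 2.0
A = 192.24

192.24


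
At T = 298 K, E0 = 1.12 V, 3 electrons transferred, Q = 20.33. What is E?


E = E0 - (RT/nF) * ln(Q)
E = 1.12 - (8.314 * 298 / (3 * 96485)) * ln(20.33)
E = 1.0942 V

1.0942 V


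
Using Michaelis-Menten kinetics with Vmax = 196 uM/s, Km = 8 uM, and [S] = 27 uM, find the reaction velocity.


v = Vmax * [S] / (Km + [S])
v = 196 * 27 / (8 + 27)
v = 151.2 uM/s

151.2 uM/s


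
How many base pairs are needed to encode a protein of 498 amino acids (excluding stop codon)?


Each amino acid = 1 codon = 3 bp
bp = 498 * 3 = 1494 bp

1494 bp


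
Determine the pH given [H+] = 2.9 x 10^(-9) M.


pH = -log10([H+])
pH = -log10(2.9 x 10^(-9))
pH = 8.5376

8.5376


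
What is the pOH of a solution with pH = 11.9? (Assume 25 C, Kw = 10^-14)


pOH = 14 - pH
pOH = 14 - 11.9
pOH = 2.1

2.1


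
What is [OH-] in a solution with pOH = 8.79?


[OH-] = 10^(-pOH)
[OH-] = 10^(-8.79)
[OH-] = 1.622e-09 M

1.622e-09 M


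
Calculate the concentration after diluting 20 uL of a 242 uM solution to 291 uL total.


C2 = C1 * V1 / V2
C2 = 242 * 20 / 291
C2 = 16.6323 uM

16.6323 uM


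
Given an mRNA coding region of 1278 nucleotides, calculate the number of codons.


codons = nucleotides / 3
codons = 1278 / 3 = 426

426


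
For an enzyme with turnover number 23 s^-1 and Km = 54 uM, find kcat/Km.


Catalytic efficiency = kcat / Km
= 23 / 54
= 0.4259 uM^-1*s^-1

0.4259 uM^-1*s^-1


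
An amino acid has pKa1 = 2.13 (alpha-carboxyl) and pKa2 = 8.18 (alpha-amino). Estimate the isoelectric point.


pI = (pKa1 + pKa2) / 2
pI = (2.13 + 8.18) / 2
pI = 5.155

5.155


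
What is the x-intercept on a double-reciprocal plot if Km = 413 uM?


x-intercept = -1/Km
= -1/413
= -0.0024 1/uM

-0.0024 1/uM


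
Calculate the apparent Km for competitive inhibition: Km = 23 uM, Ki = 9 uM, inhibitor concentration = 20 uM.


Km_app = Km * (1 + [I]/Ki)
Km_app = 23 * (1 + 20/9)
Km_app = 74.1111 uM

74.1111 uM


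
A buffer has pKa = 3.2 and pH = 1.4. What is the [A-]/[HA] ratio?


[A-]/[HA] = 10^(pH - pKa)
= 10^(1.4 - 3.2)
= 0.0158

0.0158


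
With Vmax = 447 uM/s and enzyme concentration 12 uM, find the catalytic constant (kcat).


kcat = Vmax / [E]t
kcat = 447 / 12
kcat = 37.25 s^-1

37.25 s^-1


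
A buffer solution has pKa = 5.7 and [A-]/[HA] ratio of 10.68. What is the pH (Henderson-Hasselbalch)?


pH = pKa + log10([A-]/[HA])
pH = 5.7 + log10(10.68)
pH = 6.7286

6.7286


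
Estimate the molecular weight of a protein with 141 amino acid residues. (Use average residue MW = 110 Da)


MW = n_residues * 110 Da
MW = 141 * 110
MW = 15510 Da

15510 Da


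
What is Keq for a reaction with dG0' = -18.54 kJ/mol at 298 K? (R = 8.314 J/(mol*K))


Keq = exp(-dG0 * 1000 / (R * T))
Keq = exp(-(-18.54) * 1000 / (8.314 * 298))
Keq = 1777.8013

1777.8013


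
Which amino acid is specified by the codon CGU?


Standard genetic code lookup.
Codon CGU -> Arg

Arg


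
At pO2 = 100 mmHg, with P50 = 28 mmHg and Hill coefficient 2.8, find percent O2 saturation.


Y = pO2^n / (P50^n + pO2^n)
Y = 100^2.8 / (28^2.8 + 100^2.8)
Y = 97.25%

97.25%


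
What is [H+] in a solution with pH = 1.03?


[H+] = 10^(-pH)
[H+] = 10^(-1.03)
[H+] = 0.0933 M

0.0933 M


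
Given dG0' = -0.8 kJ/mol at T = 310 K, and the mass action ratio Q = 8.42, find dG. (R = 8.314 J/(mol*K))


dG = dG0' + RT * ln(Q) / 1000
dG = -0.8 + 8.314 * 310 * ln(8.42) / 1000
dG = 4.6913 kJ/mol

4.6913 kJ/mol


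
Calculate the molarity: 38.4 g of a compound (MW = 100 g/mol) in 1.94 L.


C = (mass / MW) / volume
C = (38.4 / 100) / 1.94
C = 0.1979 M

0.1979 M


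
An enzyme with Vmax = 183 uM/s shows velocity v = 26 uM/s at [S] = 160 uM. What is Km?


Km = [S] * (Vmax - v) / v
Km = 160 * (183 - 26) / 26
Km = 966.1538 uM

966.1538 uM


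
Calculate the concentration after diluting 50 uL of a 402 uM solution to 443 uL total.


C2 = C1 * V1 / V2
C2 = 402 * 50 / 443
C2 = 45.3725 uM

45.3725 uM


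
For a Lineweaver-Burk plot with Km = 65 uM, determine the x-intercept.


x-intercept = -1/Km
= -1/65
= -0.0154 1/uM

-0.0154 1/uM


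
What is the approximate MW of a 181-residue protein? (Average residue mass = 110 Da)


MW = n_residues * 110 Da
MW = 181 * 110
MW = 19910 Da

19910 Da


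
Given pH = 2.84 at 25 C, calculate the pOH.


pOH = 14 - pH
pOH = 14 - 2.84
pOH = 11.16

11.16


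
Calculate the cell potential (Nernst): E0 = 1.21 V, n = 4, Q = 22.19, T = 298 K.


E = E0 - (RT/nF) * ln(Q)
E = 1.21 - (8.314 * 298 / (4 * 96485)) * ln(22.19)
E = 1.1901 V

1.1901 V


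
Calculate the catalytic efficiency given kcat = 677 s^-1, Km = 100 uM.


Catalytic efficiency = kcat / Km
= 677 / 100
= 6.77 uM^-1*s^-1

6.77 uM^-1*s^-1


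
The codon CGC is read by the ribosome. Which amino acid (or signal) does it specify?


Standard genetic code lookup.
Codon CGC -> Arg

Arg


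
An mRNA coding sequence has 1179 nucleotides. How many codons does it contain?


codons = nucleotides / 3
codons = 1179 / 3 = 393

393


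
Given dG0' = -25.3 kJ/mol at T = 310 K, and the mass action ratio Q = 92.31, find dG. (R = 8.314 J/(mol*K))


dG = dG0' + RT * ln(Q) / 1000
dG = -25.3 + 8.314 * 310 * ln(92.31) / 1000
dG = -13.6371 kJ/mol

-13.6371 kJ/mol


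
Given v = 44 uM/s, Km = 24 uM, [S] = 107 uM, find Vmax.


Vmax = v * (Km + [S]) / [S]
Vmax = 44 * (24 + 107) / 107
Vmax = 53.8692 uM/s

53.8692 uM/s


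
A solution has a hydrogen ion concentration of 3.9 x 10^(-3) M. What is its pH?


pH = -log10([H+])
pH = -log10(3.9 x 10^(-3))
pH = 2.4089

2.4089


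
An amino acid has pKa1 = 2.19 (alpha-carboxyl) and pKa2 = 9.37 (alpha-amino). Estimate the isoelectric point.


pI = (pKa1 + pKa2) / 2
pI = (2.19 + 9.37) / 2
pI = 5.78

5.78


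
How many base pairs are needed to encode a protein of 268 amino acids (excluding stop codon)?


Each amino acid = 1 codon = 3 bp
bp = 268 * 3 = 804 bp

804 bp


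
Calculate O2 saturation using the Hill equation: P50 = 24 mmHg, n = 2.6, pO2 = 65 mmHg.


Y = pO2^n / (P50^n + pO2^n)
Y = 65^2.6 / (24^2.6 + 65^2.6)
Y = 93.02%

93.02%


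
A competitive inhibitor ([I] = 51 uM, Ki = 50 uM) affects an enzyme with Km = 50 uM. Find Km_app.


Km_app = Km * (1 + [I]/Ki)
Km_app = 50 * (1 + 51/50)
Km_app = 101.0 uM

101.0 uM


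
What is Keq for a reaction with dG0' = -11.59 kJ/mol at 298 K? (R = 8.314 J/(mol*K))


Keq = exp(-dG0 * 1000 / (R * T))
Keq = exp(-(-11.59) * 1000 / (8.314 * 298))
Keq = 107.5512

107.5512


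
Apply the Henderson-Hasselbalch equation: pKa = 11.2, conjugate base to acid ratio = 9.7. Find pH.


pH = pKa + log10([A-]/[HA])
pH = 11.2 + log10(9.7)
pH = 12.1868

12.1868


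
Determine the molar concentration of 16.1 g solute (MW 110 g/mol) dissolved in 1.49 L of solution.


C = (mass / MW) / volume
C = (16.1 / 110) / 1.49
C = 0.0982 M

0.0982 M


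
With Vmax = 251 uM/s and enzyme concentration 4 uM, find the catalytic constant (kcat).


kcat = Vmax / [E]t
kcat = 251 / 4
kcat = 62.75 s^-1

62.75 s^-1


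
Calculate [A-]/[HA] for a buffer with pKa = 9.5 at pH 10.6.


[A-]/[HA] = 10^(pH - pKa)
= 10^(10.6 - 9.5)
= 12.5893

12.5893


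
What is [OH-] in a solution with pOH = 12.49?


[OH-] = 10^(-pOH)
[OH-] = 10^(-12.49)
[OH-] = 3.236e-13 M

3.236e-13 M


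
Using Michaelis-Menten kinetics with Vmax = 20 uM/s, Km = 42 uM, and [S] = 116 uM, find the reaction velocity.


v = Vmax * [S] / (Km + [S])
v = 20 * 116 / (42 + 116)
v = 14.6835 uM/s

14.6835 uM/s


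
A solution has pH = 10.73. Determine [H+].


[H+] = 10^(-pH)
[H+] = 10^(-10.73)
[H+] = 1.862e-11 M

1.862e-11 M


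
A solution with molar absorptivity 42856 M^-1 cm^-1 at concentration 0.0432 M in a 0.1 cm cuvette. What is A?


A = epsilon * c * l
A = 42856 * 0.0432 * 0.1
A = 185.1379

185.1379


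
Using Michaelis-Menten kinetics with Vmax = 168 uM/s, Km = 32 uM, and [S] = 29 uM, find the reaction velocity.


v = Vmax * [S] / (Km + [S])
v = 168 * 29 / (32 + 29)
v = 79.8689 uM/s

79.8689 uM/s


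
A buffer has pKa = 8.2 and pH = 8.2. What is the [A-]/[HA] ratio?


[A-]/[HA] = 10^(pH - pKa)
= 10^(8.2 - 8.2)
= 1.0

1.0


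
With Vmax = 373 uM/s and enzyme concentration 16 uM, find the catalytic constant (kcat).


kcat = Vmax / [E]t
kcat = 373 / 16
kcat = 23.3125 s^-1

23.3125 s^-1


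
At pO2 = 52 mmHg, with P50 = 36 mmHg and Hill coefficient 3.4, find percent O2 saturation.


Y = pO2^n / (P50^n + pO2^n)
Y = 52^3.4 / (36^3.4 + 52^3.4)
Y = 77.73%

77.73%


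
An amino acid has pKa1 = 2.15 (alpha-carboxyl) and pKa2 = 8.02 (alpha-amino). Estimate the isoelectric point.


pI = (pKa1 + pKa2) / 2
pI = (2.15 + 8.02) / 2
pI = 5.085

5.085


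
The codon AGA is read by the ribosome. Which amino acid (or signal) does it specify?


Standard genetic code lookup.
Codon AGA -> Arg

Arg


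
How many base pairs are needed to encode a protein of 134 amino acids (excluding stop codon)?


Each amino acid = 1 codon = 3 bp
bp = 134 * 3 = 402 bp

402 bp


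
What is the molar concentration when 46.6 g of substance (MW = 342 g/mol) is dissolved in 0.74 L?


C = (mass / MW) / volume
C = (46.6 / 342) / 0.74
C = 0.1841 M

0.1841 M


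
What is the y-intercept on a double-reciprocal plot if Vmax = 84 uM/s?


y-intercept = 1/Vmax
= 1/84
= 0.0119 s/uM

0.0119 s/uM


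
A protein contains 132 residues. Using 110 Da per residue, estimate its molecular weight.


MW = n_residues * 110 Da
MW = 132 * 110
MW = 14520 Da

14520 Da


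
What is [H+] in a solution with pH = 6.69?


[H+] = 10^(-pH)
[H+] = 10^(-6.69)
[H+] = 2.042e-07 M

2.042e-07 M


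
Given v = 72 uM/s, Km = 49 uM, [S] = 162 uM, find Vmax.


Vmax = v * (Km + [S]) / [S]
Vmax = 72 * (49 + 162) / 162
Vmax = 93.7778 uM/s

93.7778 uM/s


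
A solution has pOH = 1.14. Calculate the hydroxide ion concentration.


[OH-] = 10^(-pOH)
[OH-] = 10^(-1.14)
[OH-] = 0.0724 M

0.0724 M


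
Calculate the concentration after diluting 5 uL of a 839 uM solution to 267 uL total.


C2 = C1 * V1 / V2
C2 = 839 * 5 / 267
C2 = 15.7116 uM

15.7116 uM


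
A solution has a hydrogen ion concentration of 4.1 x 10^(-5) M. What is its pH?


pH = -log10([H+])
pH = -log10(4.1 x 10^(-5))
pH = 4.3872

4.3872


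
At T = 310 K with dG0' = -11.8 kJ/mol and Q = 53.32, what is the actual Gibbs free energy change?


dG = dG0' + RT * ln(Q) / 1000
dG = -11.8 + 8.314 * 310 * ln(53.32) / 1000
dG = -1.5517 kJ/mol

-1.5517 kJ/mol


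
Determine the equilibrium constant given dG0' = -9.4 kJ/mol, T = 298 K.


Keq = exp(-dG0 * 1000 / (R * T))
Keq = exp(-(-9.4) * 1000 / (8.314 * 298))
Keq = 44.4354

44.4354


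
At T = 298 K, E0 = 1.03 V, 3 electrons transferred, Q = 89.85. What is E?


E = E0 - (RT/nF) * ln(Q)
E = 1.03 - (8.314 * 298 / (3 * 96485)) * ln(89.85)
E = 0.9915 V

0.9915 V


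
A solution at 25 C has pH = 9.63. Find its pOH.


pOH = 14 - pH
pOH = 14 - 9.63
pOH = 4.37

4.37


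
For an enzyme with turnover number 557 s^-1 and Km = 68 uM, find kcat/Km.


Catalytic efficiency = kcat / Km
= 557 / 68
= 8.1912 uM^-1*s^-1

8.1912 uM^-1*s^-1


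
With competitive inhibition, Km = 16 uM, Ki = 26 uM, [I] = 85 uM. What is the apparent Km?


Km_app = Km * (1 + [I]/Ki)
Km_app = 16 * (1 + 85/26)
Km_app = 68.3077 uM

68.3077 uM


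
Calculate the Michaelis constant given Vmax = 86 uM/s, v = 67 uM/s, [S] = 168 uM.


Km = [S] * (Vmax - v) / v
Km = 168 * (86 - 67) / 67
Km = 47.6418 uM

47.6418 uM


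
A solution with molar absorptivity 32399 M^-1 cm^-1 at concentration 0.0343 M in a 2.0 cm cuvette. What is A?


A = epsilon * c * l
A = 32399 * 0.0343 * 2.0
A = 2222.5714

2222.5714


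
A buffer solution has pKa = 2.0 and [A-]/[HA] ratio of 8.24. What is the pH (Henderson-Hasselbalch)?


pH = pKa + log10([A-]/[HA])
pH = 2.0 + log10(8.24)
pH = 2.9159

2.9159


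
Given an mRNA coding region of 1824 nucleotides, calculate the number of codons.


codons = nucleotides / 3
codons = 1824 / 3 = 608

608


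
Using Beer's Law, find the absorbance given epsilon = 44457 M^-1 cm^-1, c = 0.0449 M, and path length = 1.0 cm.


A = epsilon * c * l
A = 44457 * 0.0449 * 1.0
A = 1996.1193

1996.1193


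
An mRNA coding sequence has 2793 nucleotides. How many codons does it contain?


codons = nucleotides / 3
codons = 2793 / 3 = 931

931


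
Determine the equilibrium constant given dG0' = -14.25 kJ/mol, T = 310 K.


Keq = exp(-dG0 * 1000 / (R * T))
Keq = exp(-(-14.25) * 1000 / (8.314 * 310))
Keq = 251.8809

251.8809


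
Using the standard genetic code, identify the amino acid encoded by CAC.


Standard genetic code lookup.
Codon CAC -> His

His


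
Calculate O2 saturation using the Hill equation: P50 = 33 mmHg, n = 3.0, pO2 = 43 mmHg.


Y = pO2^n / (P50^n + pO2^n)
Y = 43^3.0 / (33^3.0 + 43^3.0)
Y = 68.87%

68.87%


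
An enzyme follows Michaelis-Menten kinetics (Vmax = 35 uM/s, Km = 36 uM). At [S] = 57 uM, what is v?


v = Vmax * [S] / (Km + [S])
v = 35 * 57 / (36 + 57)
v = 21.4516 uM/s

21.4516 uM/s


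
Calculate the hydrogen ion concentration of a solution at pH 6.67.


[H+] = 10^(-pH)
[H+] = 10^(-6.67)
[H+] = 2.138e-07 M

2.138e-07 M


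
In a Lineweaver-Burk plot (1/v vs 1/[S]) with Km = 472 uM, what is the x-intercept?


x-intercept = -1/Km
= -1/472
= -0.0021 1/uM

-0.0021 1/uM


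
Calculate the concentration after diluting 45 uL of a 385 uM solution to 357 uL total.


C2 = C1 * V1 / V2
C2 = 385 * 45 / 357
C2 = 48.5294 uM

48.5294 uM
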